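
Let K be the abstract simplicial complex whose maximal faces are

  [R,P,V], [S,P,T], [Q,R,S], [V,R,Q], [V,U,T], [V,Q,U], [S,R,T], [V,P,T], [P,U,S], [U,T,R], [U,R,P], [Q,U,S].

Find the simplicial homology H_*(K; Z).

H_0 = Z,  H_1 = Z_2,  H_2 = 0.

Fix the vertex order P < Q < R < S < T < U < V and write every simplex with vertices in increasing order. Then dim K = 2 and the simplices of K are:

  0-simplices (7): P, Q, R, S, T, U, V
  1-simplices (18): PR, PS, PT, PU, PV, QR, QS, QU, QV, RS, RT, RU, RV, ST, SU, TU, TV, UV
  2-simplices (12): PRU, PRV, PST, PSU, PTV, QRS, QRV, QSU, QUV, RST, RTU, TUV

so the chain groups are C_0 ≅ Z^7, C_1 ≅ Z^18, C_2 ≅ Z^12.

The boundary map ∂_1: C_1 → C_0 is given by ∂[p,q] = [q] − [p]. For instance
  ∂PV = V − P.
The 7×18 boundary matrix has rank 6 and Smith normal form diag(1,1,1,1,1,1).

The boundary map ∂_2: C_2 → C_1 maps a triangle to the signed sum of its edges. For instance
  ∂PRU = RU − PU + PR,
  ∂QRV = RV − QV + QR.
As a 18×12 matrix over Z this has rank 12, with invariant factors (1,1,1,1,1,1,1,1,1,1,1,2).

From H_k ≅ ker(∂_k) / im(∂_{k+1}) we obtain:

  H_0: rank C_0 − rank ∂_1 = 7 − 6 = 1, and the invariant factors of ∂_1 are all 1, so H_0 = Z.
  H_1: rank ker ∂_1 − rank ∂_2 = (18 − 6) − 12 = 0, and ∂_2 has invariant factor 2 > 1, so H_1 = Z_2.
  H_2: rank ker ∂_2 − rank ∂_3 = (12 − 12) − 0 = 0, and there is no ∂_3, so H_2 = 0.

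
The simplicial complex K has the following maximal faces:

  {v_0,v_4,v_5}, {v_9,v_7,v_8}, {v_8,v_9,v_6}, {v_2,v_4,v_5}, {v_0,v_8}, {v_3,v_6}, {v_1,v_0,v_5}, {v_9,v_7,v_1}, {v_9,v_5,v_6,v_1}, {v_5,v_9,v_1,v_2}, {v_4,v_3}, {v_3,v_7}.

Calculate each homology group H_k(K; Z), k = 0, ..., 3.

Order the vertices as v_0 < v_1 < v_2 < v_3 < v_4 < v_5 < v_6 < v_7 < v_8 < v_9. Listing each simplex with vertices in this order, K has dimension 3 with simplices:

  0-simplices (10): [v_0], [v_1], [v_2], [v_3], [v_4], [v_5], [v_6], [v_7], [v_8], [v_9]
  1-simplices (23): (23 of them)
  2-simplices (13): (13 of them)
  3-simplices (2): [v_1,v_2,v_5,v_9], [v_1,v_5,v_6,v_9]

giving chain groups C_0 ≅ Z^10, C_1 ≅ Z^23, C_2 ≅ Z^13, C_3 ≅ Z^2.

Boundary ∂_1: C_1 → C_0 is given by ∂[p,q] = [q] − [p].
The 10×23 boundary matrix has rank 9 and Smith normal form diag(1,1,1,1,1,1,1,1,1).

∂_2: C_2 → C_1 sends each 2-simplex [p,q,r] to [q,r] − [p,r] + [p,q]. For instance
  ∂[v_5,v_6,v_9] = [v_6,v_9] − [v_5,v_9] + [v_5,v_6],
  ∂[v_1,v_2,v_9] = [v_2,v_9] − [v_1,v_9] + [v_1,v_2].
The 23×13 boundary matrix has rank 11 and Smith normal form diag(1,1,1,1,1,1,1,1,1,1,1).

∂_3: C_3 → C_2 sends each 3-simplex σ to the alternating sum Σ_i (−1)^i (σ with its i-th vertex removed). For instance
  ∂[v_1,v_2,v_5,v_9] = [v_2,v_5,v_9] − [v_1,v_5,v_9] + [v_1,v_2,v_9] − [v_1,v_2,v_5],
  ∂[v_1,v_5,v_6,v_9] = [v_5,v_6,v_9] − [v_1,v_6,v_9] + [v_1,v_5,v_9] − [v_1,v_5,v_6].
The resulting 13×2 matrix has rank 2, and its Smith normal form has invariant factors (1,1).

Computing H_k = (kernel of ∂_k) / (image of ∂_{k+1}):

  H_0: rank C_0 − rank ∂_1 = 10 − 9 = 1, and the invariant factors of ∂_1 are all 1, so H_0 ≅ Z.
  H_1: rank ker ∂_1 − rank ∂_2 = (23 − 9) − 11 = 3, and the invariant factors of ∂_2 are all 1, so H_1 ≅ Z^3.
  H_2: rank ker ∂_2 − rank ∂_3 = (13 − 11) − 2 = 0, and the invariant factors of ∂_3 are all 1, so H_2 ≅ 0.
  H_3: rank ker ∂_3 − rank ∂_4 = (2 − 2) − 0 = 0, and there is no ∂_4, so H_3 ≅ 0.

H_0 ≅ Z,  H_1 ≅ Z^3,  H_2 = 0,  H_3 = 0.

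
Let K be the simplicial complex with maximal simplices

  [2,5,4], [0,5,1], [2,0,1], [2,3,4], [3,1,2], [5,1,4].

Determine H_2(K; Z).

Order the vertices as 0 < 1 < 2 < 3 < 4 < 5. Listing each simplex with vertices in this order, K has dimension 2 with simplices:

  0-simplices (6): [0], [1], [2], [3], [4], [5]
  1-simplices (12): [0,1], [0,2], [0,5], [1,2], [1,3], [1,4], [1,5], [2,3], [2,4], [2,5], [3,4], [4,5]
  2-simplices (6): [0,1,2], [0,1,5], [1,2,3], [1,4,5], [2,3,4], [2,4,5]

giving chain groups C_0 ≅ Z^6, C_1 ≅ Z^12, C_2 ≅ Z^6.

The boundary map ∂_1: C_1 → C_0 sends each edge [p,q] (with p < q) to q − p. For instance
  ∂[0,1] = [1] − [0].
This gives a 6×12 integer matrix of rank 5; reducing to Smith normal form yields diagonal entries (1,1,1,1,1).

∂_2: C_2 → C_1 acts by ∂[p,q,r] = [q,r] − [p,r] + [p,q]. For instance
  ∂[1,2,3] = [2,3] − [1,3] + [1,2],
  ∂[2,3,4] = [3,4] − [2,4] + [2,3].
This gives a 12×6 integer matrix of rank 6; reducing to Smith normal form yields diagonal entries (1,1,1,1,1,1).

Now H_k = ker ∂_k / im ∂_{k+1}, so:

  H_2: rank ker ∂_2 − rank ∂_3 = (6 − 6) − 0 = 0, and there is no ∂_3, so H_2 ≅ 0.

H_2 ≅ 0.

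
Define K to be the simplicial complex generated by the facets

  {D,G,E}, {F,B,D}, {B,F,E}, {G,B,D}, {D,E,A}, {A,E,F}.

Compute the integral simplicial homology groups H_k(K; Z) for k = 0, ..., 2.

Take the total order A < B < D < E < F < G on the vertex set. Then K (dimension 2) consists of the simplices:

  0-simplices (6): A, B, D, E, F, G
  1-simplices (12): AD, AE, AF, BD, BE, BF, BG, DE, DF, DG, EF, EG
  2-simplices (6): ADE, AEF, BDF, BDG, BEF, DEG

giving chain groups C_0 ≅ Z^6, C_1 ≅ Z^12, C_2 ≅ Z^6.

∂_1: C_1 → C_0 sends each edge [p,q] (with p < q) to q − p.
As a 6×12 matrix over Z this has rank 5, with invariant factors (1,1,1,1,1).

∂_2: C_2 → C_1 acts by ∂[p,q,r] = [q,r] − [p,r] + [p,q]. For instance
  ∂DEG = EG − DG + DE,
  ∂ADE = DE − AE + AD.
This gives a 12×6 integer matrix of rank 6; reducing to Smith normal form yields diagonal entries (1,1,1,1,1,1).

Now H_k = ker ∂_k / im ∂_{k+1}, so:

  H_0: rank C_0 − rank ∂_1 = 6 − 5 = 1, and the invariant factors of ∂_1 are all 1, so H_0 ≅ Z.
  H_1: rank ker ∂_1 − rank ∂_2 = (12 − 5) − 6 = 1, and the invariant factors of ∂_2 are all 1, so H_1 ≅ Z.
  H_2: rank ker ∂_2 − rank ∂_3 = (6 − 6) − 0 = 0, and there is no ∂_3, so H_2 ≅ 0.

H_0 = Z,  H_1 = Z,  H_2 = 0.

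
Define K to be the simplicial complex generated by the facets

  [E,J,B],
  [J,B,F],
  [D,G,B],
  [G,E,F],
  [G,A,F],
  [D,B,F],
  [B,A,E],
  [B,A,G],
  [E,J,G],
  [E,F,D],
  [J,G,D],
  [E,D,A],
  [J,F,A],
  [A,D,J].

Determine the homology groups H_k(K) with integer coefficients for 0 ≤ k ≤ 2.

Fix the vertex order A < B < D < E < F < G < J and write every simplex with vertices in increasing order. Then dim K = 2 and the simplices of K are:

  0-simplices (7): A, B, D, E, F, G, J
  1-simplices (21): AB, AD, AE, AF, AG, AJ, BD, BE, BF, BG, BJ, DE, DF, DG, DJ, EF, EG, EJ, FG, FJ, GJ
  2-simplices (14): ABE, ABG, ADE, ADJ, AFG, AFJ, BDF, BDG, BEJ, BFJ, DEF, DGJ, EFG, EGJ

Hence C_0 ≅ Z^7, C_1 ≅ Z^21, C_2 ≅ Z^14.

The boundary map ∂_1: C_1 → C_0 sends each edge [p,q] (with p < q) to q − p. For instance
  ∂FJ = J − F.
This gives a 7×21 integer matrix of rank 6; reducing to Smith normal form yields diagonal entries (1,1,1,1,1,1).

∂_2: C_2 → C_1 acts by ∂[p,q,r] = [q,r] − [p,r] + [p,q]. For instance
  ∂EGJ = GJ − EJ + EG,
  ∂ABE = BE − AE + AB.
As a 21×14 matrix over Z this has rank 13, with invariant factors (1,1,1,1,1,1,1,1,1,1,1,1,1).

Now H_k = ker ∂_k / im ∂_{k+1}, so:

  H_0: rank C_0 − rank ∂_1 = 7 − 6 = 1, and the invariant factors of ∂_1 are all 1, so H_0 = Z.
  H_1: rank ker ∂_1 − rank ∂_2 = (21 − 6) − 13 = 2, and the invariant factors of ∂_2 are all 1, so H_1 = Z^2.
  H_2: rank ker ∂_2 − rank ∂_3 = (14 − 13) − 0 = 1, and there is no ∂_3, so H_2 = Z.

H_0 ≅ Z,  H_1 ≅ Z^2,  H_2 ≅ Z.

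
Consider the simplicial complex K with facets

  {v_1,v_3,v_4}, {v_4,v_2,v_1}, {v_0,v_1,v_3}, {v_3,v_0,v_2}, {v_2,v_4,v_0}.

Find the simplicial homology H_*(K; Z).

Order the vertices as v_0 < v_1 < v_2 < v_3 < v_4. Listing each simplex with vertices in this order, K has dimension 2 with simplices:

  0-simplices (5): [v_0], [v_1], [v_2], [v_3], [v_4]
  1-simplices (10): [v_0,v_1], [v_0,v_2], [v_0,v_3], [v_0,v_4], [v_1,v_2], [v_1,v_3], [v_1,v_4], [v_2,v_3], [v_2,v_4], [v_3,v_4]
  2-simplices (5): [v_0,v_1,v_3], [v_0,v_2,v_3], [v_0,v_2,v_4], [v_1,v_2,v_4], [v_1,v_3,v_4]

giving chain groups C_0 ≅ Z^5, C_1 ≅ Z^10, C_2 ≅ Z^5.

Boundary ∂_1: C_1 → C_0 maps an edge to its endpoints' difference, ∂[p,q] = q − p. For instance
  ∂[v_0,v_2] = [v_2] − [v_0].
As a 5×10 matrix over Z this has rank 4, with invariant factors (1,1,1,1).

The boundary map ∂_2: C_2 → C_1 sends each 2-simplex [p,q,r] to [q,r] − [p,r] + [p,q]. For instance
  ∂[v_0,v_2,v_3] = [v_2,v_3] − [v_0,v_3] + [v_0,v_2],
  ∂[v_1,v_3,v_4] = [v_3,v_4] − [v_1,v_4] + [v_1,v_3].
The 10×5 boundary matrix has rank 5 and Smith normal form diag(1,1,1,1,1).

Reading off H_k = ker ∂_k / im ∂_{k+1}:

  H_0: rank C_0 − rank ∂_1 = 5 − 4 = 1, and the invariant factors of ∂_1 are all 1, so H_0 ≅ Z.
  H_1: rank ker ∂_1 − rank ∂_2 = (10 − 4) − 5 = 1, and the invariant factors of ∂_2 are all 1, so H_1 ≅ Z.
  H_2: rank ker ∂_2 − rank ∂_3 = (5 − 5) − 0 = 0, and there is no ∂_3, so H_2 ≅ 0.

(K is a triangulation of the Möbius band.)

H_0 ≅ Z,  H_1 ≅ Z,  H_2 = 0.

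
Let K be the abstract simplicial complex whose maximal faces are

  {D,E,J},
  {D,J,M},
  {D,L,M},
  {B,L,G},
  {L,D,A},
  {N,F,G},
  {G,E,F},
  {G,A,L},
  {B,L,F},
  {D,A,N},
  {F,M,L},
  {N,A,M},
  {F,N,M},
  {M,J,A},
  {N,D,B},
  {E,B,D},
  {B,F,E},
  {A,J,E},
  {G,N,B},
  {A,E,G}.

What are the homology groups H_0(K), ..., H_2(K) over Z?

H_0 ≅ Z,  H_1 ≅ Z ⊕ Z_2,  H_2 = 0.

Take the total order A < B < D < E < F < G < J < L < M < N on the vertex set. Then K (dimension 2) consists of the simplices:

  0-simplices (10): A, B, D, E, F, G, J, L, M, N
  1-simplices (30): AD, AE, AG, AJ, AL, AM, AN, BD, BE, BF, BG, BL, BN, DE, DJ, DL, DM, DN, EF, EG, EJ, FG, FL, FM, FN, GL, GN, JM, LM, MN
  2-simplices (20): ADL, ADN, AEG, AEJ, AGL, AJM, AMN, BDE, BDN, BEF, BFL, BGL, BGN, DEJ, DJM, DLM, EFG, FGN, FLM, FMN

giving chain groups C_0 ≅ Z^10, C_1 ≅ Z^30, C_2 ≅ Z^20.

The boundary map ∂_1: C_1 → C_0 maps an edge to its endpoints' difference, ∂[p,q] = q − p.
The resulting 10×30 matrix has rank 9, and its Smith normal form has invariant factors (1,1,1,1,1,1,1,1,1).

Boundary ∂_2: C_2 → C_1 acts by ∂[p,q,r] = [q,r] − [p,r] + [p,q]. For instance
  ∂BDE = DE − BE + BD,
  ∂EFG = FG − EG + EF.
As a 30×20 matrix over Z this has rank 20, with invariant factors (1,1,1,1,1,1,1,1,1,1,1,1,1,1,1,1,1,1,1,2).

Now H_k = ker ∂_k / im ∂_{k+1}, so:

  H_0: rank C_0 − rank ∂_1 = 10 − 9 = 1, and the invariant factors of ∂_1 are all 1, so H_0 ≅ Z.
  H_1: rank ker ∂_1 − rank ∂_2 = (30 − 9) − 20 = 1, and ∂_2 has invariant factor 2 > 1, so H_1 ≅ Z ⊕ Z_2.
  H_2: rank ker ∂_2 − rank ∂_3 = (20 − 20) − 0 = 0, and there is no ∂_3, so H_2 ≅ 0.

As a check, the Euler characteristic is 10 − 30 + 20 = 0, which agrees with 1 − 1 + 0 = 0.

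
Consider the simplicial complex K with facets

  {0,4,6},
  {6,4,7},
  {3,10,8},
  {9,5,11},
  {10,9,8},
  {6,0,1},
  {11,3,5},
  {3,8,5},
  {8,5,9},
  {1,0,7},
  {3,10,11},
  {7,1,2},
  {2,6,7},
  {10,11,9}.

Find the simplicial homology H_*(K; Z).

Take the total order 0 < 1 < 2 < 3 < 4 < 5 < 6 < 7 < 8 < 9 < 10 < 11 on the vertex set. Then K (dimension 2) consists of the simplices:

  0-simplices (12): [0], [1], [2], [3], [4], [5], [6], [7], [8], [9], [10], [11]
  1-simplices (24): (24 of them)
  2-simplices (14): [0,1,6], [0,1,7], [0,4,6], [1,2,7], [2,6,7], [3,5,8], [3,5,11], [3,8,10], [3,10,11], [4,6,7], [5,8,9], [5,9,11], [8,9,10], [9,10,11]

so the chain groups are C_0 ≅ Z^12, C_1 ≅ Z^24, C_2 ≅ Z^14.

∂_1: C_1 → C_0 sends each edge [p,q] (with p < q) to q − p. For instance
  ∂[3,8] = [8] − [3].
The 12×24 boundary matrix has rank 10 and Smith normal form diag(1,1,1,1,1,1,1,1,1,1).

Boundary ∂_2: C_2 → C_1 maps a triangle to the signed sum of its edges. For instance
  ∂[3,5,11] = [5,11] − [3,11] + [3,5],
  ∂[0,1,7] = [1,7] − [0,7] + [0,1].
This gives a 24×14 integer matrix of rank 13; reducing to Smith normal form yields diagonal entries (1,1,1,1,1,1,1,1,1,1,1,1,1).

Now H_k = ker ∂_k / im ∂_{k+1}, so:

  H_0: rank C_0 − rank ∂_1 = 12 − 10 = 2, and the invariant factors of ∂_1 are all 1, so H_0 = Z^2.
  H_1: rank ker ∂_1 − rank ∂_2 = (24 − 10) − 13 = 1, and the invariant factors of ∂_2 are all 1, so H_1 = Z.
  H_2: rank ker ∂_2 − rank ∂_3 = (14 − 13) − 0 = 1, and there is no ∂_3, so H_2 = Z.

(K is a triangulation of the disjoint union of the cylinder S^1 x I and the 2-sphere S^2.)

H_0 = Z^2,  H_1 = Z,  H_2 = Z.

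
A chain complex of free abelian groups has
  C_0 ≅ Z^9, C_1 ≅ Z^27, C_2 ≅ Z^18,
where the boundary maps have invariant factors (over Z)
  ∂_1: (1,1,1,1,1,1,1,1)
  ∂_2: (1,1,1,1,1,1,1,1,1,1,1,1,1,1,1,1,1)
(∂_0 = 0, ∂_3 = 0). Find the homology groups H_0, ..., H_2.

H_0: b_0 = 9 − 0 − 8 = 1; torsion from ∂_1 factors > 1: none. So H_0 = Z.
H_1: b_1 = 27 − 8 − 17 = 2; torsion from ∂_2 factors > 1: none. So H_1 = Z^2.
H_2: b_2 = 18 − 17 − 0 = 1; torsion from ∂_3 factors > 1: none. So H_2 = Z.

H_0 = Z,  H_1 = Z^2,  H_2 = Z.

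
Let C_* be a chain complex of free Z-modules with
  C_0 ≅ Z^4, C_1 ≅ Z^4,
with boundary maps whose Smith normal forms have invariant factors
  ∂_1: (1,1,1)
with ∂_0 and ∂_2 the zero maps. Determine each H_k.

H_0: b_0 = 4 − 0 − 3 = 1; torsion from ∂_1 factors > 1: none. So H_0 ≅ Z.
H_1: b_1 = 4 − 3 − 0 = 1; torsion from ∂_2 factors > 1: none. So H_1 ≅ Z.

H_0 ≅ Z,  H_1 ≅ Z.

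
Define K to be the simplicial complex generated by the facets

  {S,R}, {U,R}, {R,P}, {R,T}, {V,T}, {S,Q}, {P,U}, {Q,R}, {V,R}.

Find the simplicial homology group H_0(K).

H_0 = Z.

Fix the vertex order P < Q < R < S < T < U < V and write every simplex with vertices in increasing order. Then dim K = 1 and the simplices of K are:

  0-simplices (7): P, Q, R, S, T, U, V
  1-simplices (9): PR, PU, QR, QS, RS, RT, RU, RV, TV

so the chain groups are C_0 ≅ Z^7, C_1 ≅ Z^9.

Boundary ∂_1: C_1 → C_0 is given by ∂[p,q] = [q] − [p].
As a 7×9 matrix over Z this has rank 6, with invariant factors (1,1,1,1,1,1).

From H_k ≅ ker(∂_k) / im(∂_{k+1}) we obtain:

  H_0: rank C_0 − rank ∂_1 = 7 − 6 = 1, and the invariant factors of ∂_1 are all 1, so H_0 ≅ Z.

(K is a triangulation of a wedge of 3 circles.)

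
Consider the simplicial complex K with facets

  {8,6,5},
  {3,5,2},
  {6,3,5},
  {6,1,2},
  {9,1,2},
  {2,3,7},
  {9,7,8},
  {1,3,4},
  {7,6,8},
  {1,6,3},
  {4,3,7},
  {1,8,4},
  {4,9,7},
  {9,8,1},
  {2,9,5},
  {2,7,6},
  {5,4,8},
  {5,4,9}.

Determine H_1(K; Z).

H_1 ≅ Z ⊕ Z/2.

K has 9 vertices, 27 edges, 18 triangles.
rank ∂_1 = 8, rank ∂_2 = 18 ⇒ b_1 = 27 − 8 − 18 = 1; ∂_2 has invariant factor(s) [2] giving torsion. So H_1 ≅ Z ⊕ Z/2.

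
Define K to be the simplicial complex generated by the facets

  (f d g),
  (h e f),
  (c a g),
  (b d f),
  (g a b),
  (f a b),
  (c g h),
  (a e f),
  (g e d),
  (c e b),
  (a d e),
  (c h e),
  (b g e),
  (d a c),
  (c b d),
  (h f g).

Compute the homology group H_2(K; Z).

K has 8 vertices, 24 edges, 16 triangles.
rank ∂_2 = 15, rank ∂_3 = 0 ⇒ b_2 = 16 − 15 − 0 = 1. So H_2 = Z.

H_2 = Z.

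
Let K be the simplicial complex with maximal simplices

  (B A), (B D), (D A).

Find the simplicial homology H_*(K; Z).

Order the vertices as A < B < D. Listing each simplex with vertices in this order, K has dimension 1 with simplices:

  0-simplices (3): A, B, D
  1-simplices (3): AB, AD, BD

so the chain groups are C_0 ≅ Z^3, C_1 ≅ Z^3.

The boundary map ∂_1: C_1 → C_0 is given by ∂[p,q] = [q] − [p]. For instance
  ∂AD = D − A.
The 3×3 boundary matrix has rank 2 and Smith normal form diag(1,1).

Reading off H_k = ker ∂_k / im ∂_{k+1}:

  H_0: rank C_0 − rank ∂_1 = 3 − 2 = 1, and the invariant factors of ∂_1 are all 1, so H_0 ≅ Z.
  H_1: rank ker ∂_1 − rank ∂_2 = (3 − 2) − 0 = 1, and there is no ∂_2, so H_1 ≅ Z.

(K is a triangulation of the circle S^1.)

H_0 = Z,  H_1 = Z.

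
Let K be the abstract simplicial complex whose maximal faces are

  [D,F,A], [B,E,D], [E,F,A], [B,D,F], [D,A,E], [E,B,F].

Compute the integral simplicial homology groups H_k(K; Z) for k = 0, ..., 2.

H_0 = Z,  H_1 = 0,  H_2 = Z.

K has 5 vertices, 9 edges, 6 triangles.
rank ∂_0 = 0, rank ∂_1 = 4 ⇒ b_0 = 5 − 0 − 4 = 1; all invariant factors of ∂_1 are 1 so no torsion. So H_0 = Z.
rank ∂_1 = 4, rank ∂_2 = 5 ⇒ b_1 = 9 − 4 − 5 = 0; all invariant factors of ∂_2 are 1 so no torsion. So H_1 = 0.
rank ∂_2 = 5, rank ∂_3 = 0 ⇒ b_2 = 6 − 5 − 0 = 1. So H_2 = Z.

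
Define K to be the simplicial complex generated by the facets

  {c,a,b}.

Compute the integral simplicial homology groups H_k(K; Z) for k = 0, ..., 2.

We work with the vertex ordering a < b < c. The simplices of K, each written with vertices in increasing order, are:

  0-simplices (3): a, b, c
  1-simplices (3): ab, ac, bc
  2-simplices (1): abc

giving chain groups C_0 ≅ Z^3, C_1 ≅ Z^3, C_2 ≅ Z^1.

The boundary map ∂_1: C_1 → C_0 is given by ∂[p,q] = [q] − [p]. For instance
  ∂ac = c − a.
As a 3×3 matrix over Z this has rank 2, with invariant factors (1,1).

∂_2: C_2 → C_1 acts by ∂[p,q,r] = [q,r] − [p,r] + [p,q]. For instance
  ∂abc = bc − ac + ab.
The 3×1 boundary matrix has rank 1 and Smith normal form diag(1).

Reading off H_k = ker ∂_k / im ∂_{k+1}:

  H_0: rank C_0 − rank ∂_1 = 3 − 2 = 1, and the invariant factors of ∂_1 are all 1, so H_0 ≅ Z.
  H_1: rank ker ∂_1 − rank ∂_2 = (3 − 2) − 1 = 0, and the invariant factors of ∂_2 are all 1, so H_1 ≅ 0.
  H_2: rank ker ∂_2 − rank ∂_3 = (1 − 1) − 0 = 0, and there is no ∂_3, so H_2 ≅ 0.

As a check, the Euler characteristic is 3 − 3 + 1 = 1, which agrees with 1 − 0 + 0 = 1.

H_0 ≅ Z,  H_1 = 0,  H_2 = 0.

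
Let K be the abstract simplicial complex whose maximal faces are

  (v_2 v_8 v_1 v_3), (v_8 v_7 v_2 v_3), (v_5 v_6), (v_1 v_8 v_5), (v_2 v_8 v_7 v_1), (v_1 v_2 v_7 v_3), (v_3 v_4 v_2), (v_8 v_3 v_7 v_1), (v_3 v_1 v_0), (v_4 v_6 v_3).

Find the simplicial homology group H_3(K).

Fix the vertex order v_0 < v_1 < v_2 < v_3 < v_4 < v_5 < v_6 < v_7 < v_8 and write every simplex with vertices in increasing order. Then dim K = 3 and the simplices of K are:

  0-simplices (9): [v_0], [v_1], [v_2], [v_3], [v_4], [v_5], [v_6], [v_7], [v_8]
  1-simplices (19): (19 of them)
  2-simplices (14): (14 of them)
  3-simplices (5): [v_1,v_2,v_3,v_7], [v_1,v_2,v_3,v_8], [v_1,v_2,v_7,v_8], [v_1,v_3,v_7,v_8], [v_2,v_3,v_7,v_8]

Hence C_0 ≅ Z^9, C_1 ≅ Z^19, C_2 ≅ Z^14, C_3 ≅ Z^5.

Boundary ∂_1: C_1 → C_0 is given by ∂[p,q] = [q] − [p]. For instance
  ∂[v_2,v_7] = [v_7] − [v_2].
As a 9×19 matrix over Z this has rank 8, with invariant factors (1,1,1,1,1,1,1,1).

Boundary ∂_2: C_2 → C_1 acts by ∂[p,q,r] = [q,r] − [p,r] + [p,q]. For instance
  ∂[v_1,v_2,v_3] = [v_2,v_3] − [v_1,v_3] + [v_1,v_2],
  ∂[v_1,v_2,v_7] = [v_2,v_7] − [v_1,v_7] + [v_1,v_2].
The resulting 19×14 matrix has rank 10, and its Smith normal form has invariant factors (1,1,1,1,1,1,1,1,1,1).

∂_3: C_3 → C_2 sends each 3-simplex σ to the alternating sum Σ_i (−1)^i (σ with its i-th vertex removed). For instance
  ∂[v_2,v_3,v_7,v_8] = [v_3,v_7,v_8] − [v_2,v_7,v_8] + [v_2,v_3,v_8] − [v_2,v_3,v_7],
  ∂[v_1,v_3,v_7,v_8] = [v_3,v_7,v_8] − [v_1,v_7,v_8] + [v_1,v_3,v_8] − [v_1,v_3,v_7].
The 14×5 boundary matrix has rank 4 and Smith normal form diag(1,1,1,1).

Reading off H_k = ker ∂_k / im ∂_{k+1}:

  H_3: rank ker ∂_3 − rank ∂_4 = (5 − 4) − 0 = 1, and there is no ∂_4, so H_3 = Z.

H_3 = Z.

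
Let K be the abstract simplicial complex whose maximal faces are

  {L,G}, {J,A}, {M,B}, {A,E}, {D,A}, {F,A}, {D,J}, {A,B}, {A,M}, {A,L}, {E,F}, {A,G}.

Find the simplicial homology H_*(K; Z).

Order the vertices as A < B < D < E < F < G < J < L < M. Listing each simplex with vertices in this order, K has dimension 1 with simplices:

  0-simplices (9): A, B, D, E, F, G, J, L, M
  1-simplices (12): AB, AD, AE, AF, AG, AJ, AL, AM, BM, DJ, EF, GL

giving chain groups C_0 ≅ Z^9, C_1 ≅ Z^12.

Boundary ∂_1: C_1 → C_0 is given by ∂[p,q] = [q] − [p]. For instance
  ∂EF = F − E.
As a 9×12 matrix over Z this has rank 8, with invariant factors (1,1,1,1,1,1,1,1).

Computing H_k = (kernel of ∂_k) / (image of ∂_{k+1}):

  H_0: rank C_0 − rank ∂_1 = 9 − 8 = 1, and the invariant factors of ∂_1 are all 1, so H_0 = Z.
  H_1: rank ker ∂_1 − rank ∂_2 = (12 − 8) − 0 = 4, and there is no ∂_2, so H_1 = Z^4.

As a check, the Euler characteristic is 9 − 12 = -3, which agrees with 1 − 4 = -3.

H_0 ≅ Z,  H_1 ≅ Z^4.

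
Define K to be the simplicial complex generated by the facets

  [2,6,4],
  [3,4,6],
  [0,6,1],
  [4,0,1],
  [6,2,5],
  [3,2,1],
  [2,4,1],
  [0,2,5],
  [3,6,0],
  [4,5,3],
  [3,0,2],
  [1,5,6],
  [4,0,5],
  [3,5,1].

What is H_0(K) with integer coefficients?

H_0 = Z.

Order the vertices as 0 < 1 < 2 < 3 < 4 < 5 < 6. Listing each simplex with vertices in this order, K has dimension 2 with simplices:

  0-simplices (7): [0], [1], [2], [3], [4], [5], [6]
  1-simplices (21): [0,1], [0,2], [0,3], [0,4], [0,5], [0,6], [1,2], [1,3], [1,4], [1,5], [1,6], [2,3], [2,4], [2,5], [2,6], [3,4], [3,5], [3,6], [4,5], [4,6], [5,6]
  2-simplices (14): [0,1,4], [0,1,6], [0,2,3], [0,2,5], [0,3,6], [0,4,5], [1,2,3], [1,2,4], [1,3,5], [1,5,6], [2,4,6], [2,5,6], [3,4,5], [3,4,6]

giving chain groups C_0 ≅ Z^7, C_1 ≅ Z^21, C_2 ≅ Z^14.

Boundary ∂_1: C_1 → C_0 sends each edge [p,q] (with p < q) to q − p. For instance
  ∂[0,1] = [1] − [0].
As a 7×21 matrix over Z this has rank 6, with invariant factors (1,1,1,1,1,1).

Boundary ∂_2: C_2 → C_1 acts by ∂[p,q,r] = [q,r] − [p,r] + [p,q]. For instance
  ∂[1,3,5] = [3,5] − [1,5] + [1,3],
  ∂[3,4,6] = [4,6] − [3,6] + [3,4].
This gives a 21×14 integer matrix of rank 13; reducing to Smith normal form yields diagonal entries (1,1,1,1,1,1,1,1,1,1,1,1,1).

Now H_k = ker ∂_k / im ∂_{k+1}, so:

  H_0: rank C_0 − rank ∂_1 = 7 − 6 = 1, and the invariant factors of ∂_1 are all 1, so H_0 = Z.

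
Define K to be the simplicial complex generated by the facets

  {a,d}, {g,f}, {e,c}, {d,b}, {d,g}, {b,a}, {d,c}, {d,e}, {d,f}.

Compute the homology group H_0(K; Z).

H_0 ≅ Z.

K has 7 vertices, 9 edges.
rank ∂_0 = 0, rank ∂_1 = 6 ⇒ b_0 = 7 − 0 − 6 = 1; all invariant factors of ∂_1 are 1 so no torsion. So H_0 = Z.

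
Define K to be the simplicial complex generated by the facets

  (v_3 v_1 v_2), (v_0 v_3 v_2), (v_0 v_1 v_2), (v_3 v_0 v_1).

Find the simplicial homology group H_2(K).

Fix the vertex order v_0 < v_1 < v_2 < v_3 and write every simplex with vertices in increasing order. Then dim K = 2 and the simplices of K are:

  0-simplices (4): [v_0], [v_1], [v_2], [v_3]
  1-simplices (6): [v_0,v_1], [v_0,v_2], [v_0,v_3], [v_1,v_2], [v_1,v_3], [v_2,v_3]
  2-simplices (4): [v_0,v_1,v_2], [v_0,v_1,v_3], [v_0,v_2,v_3], [v_1,v_2,v_3]

so the chain groups are C_0 ≅ Z^4, C_1 ≅ Z^6, C_2 ≅ Z^4.

∂_1: C_1 → C_0 maps an edge to its endpoints' difference, ∂[p,q] = q − p.
This gives a 4×6 integer matrix of rank 3; reducing to Smith normal form yields diagonal entries (1,1,1).

Boundary ∂_2: C_2 → C_1 acts by ∂[p,q,r] = [q,r] − [p,r] + [p,q]. For instance
  ∂[v_0,v_1,v_2] = [v_1,v_2] − [v_0,v_2] + [v_0,v_1],
  ∂[v_1,v_2,v_3] = [v_2,v_3] − [v_1,v_3] + [v_1,v_2].
As a 6×4 matrix over Z this has rank 3, with invariant factors (1,1,1).

From H_k ≅ ker(∂_k) / im(∂_{k+1}) we obtain:

  H_2: rank ker ∂_2 − rank ∂_3 = (4 − 3) − 0 = 1, and there is no ∂_3, so H_2 = Z.

H_2 = Z.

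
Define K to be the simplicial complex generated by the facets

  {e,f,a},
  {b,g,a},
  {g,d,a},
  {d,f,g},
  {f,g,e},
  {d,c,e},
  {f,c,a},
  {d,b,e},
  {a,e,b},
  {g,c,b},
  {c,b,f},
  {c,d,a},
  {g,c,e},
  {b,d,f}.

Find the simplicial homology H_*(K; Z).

Order the vertices as a < b < c < d < e < f < g. Listing each simplex with vertices in this order, K has dimension 2 with simplices:

  0-simplices (7): a, b, c, d, e, f, g
  1-simplices (21): ab, ac, ad, ae, af, ag, bc, bd, be, bf, bg, cd, ce, cf, cg, de, df, dg, ef, eg, fg
  2-simplices (14): abe, abg, acd, acf, adg, aef, bcf, bcg, bde, bdf, cde, ceg, dfg, efg

giving chain groups C_0 ≅ Z^7, C_1 ≅ Z^21, C_2 ≅ Z^14.

∂_1: C_1 → C_0 maps an edge to its endpoints' difference, ∂[p,q] = q − p.
The resulting 7×21 matrix has rank 6, and its Smith normal form has invariant factors (1,1,1,1,1,1).

The boundary map ∂_2: C_2 → C_1 sends each 2-simplex [p,q,r] to [q,r] − [p,r] + [p,q]. For instance
  ∂bde = de − be + bd,
  ∂aef = ef − af + ae.
As a 21×14 matrix over Z this has rank 13, with invariant factors (1,1,1,1,1,1,1,1,1,1,1,1,1).

Now H_k = ker ∂_k / im ∂_{k+1}, so:

  H_0: rank C_0 − rank ∂_1 = 7 − 6 = 1, and the invariant factors of ∂_1 are all 1, so H_0 = Z.
  H_1: rank ker ∂_1 − rank ∂_2 = (21 − 6) − 13 = 2, and the invariant factors of ∂_2 are all 1, so H_1 = Z^2.
  H_2: rank ker ∂_2 − rank ∂_3 = (14 − 13) − 0 = 1, and there is no ∂_3, so H_2 = Z.

H_0 = Z,  H_1 = Z^2,  H_2 = Z.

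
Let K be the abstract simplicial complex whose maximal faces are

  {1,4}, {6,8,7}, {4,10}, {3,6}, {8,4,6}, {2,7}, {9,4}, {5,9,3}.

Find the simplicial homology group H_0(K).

H_0 = Z.

Take the total order 1 < 2 < 3 < 4 < 5 < 6 < 7 < 8 < 9 < 10 on the vertex set. Then K (dimension 2) consists of the simplices:

  0-simplices (10): [1], [2], [3], [4], [5], [6], [7], [8], [9], [10]
  1-simplices (13): [1,4], [2,7], [3,5], [3,6], [3,9], [4,6], [4,8], [4,9], [4,10], [5,9], [6,7], [6,8], [7,8]
  2-simplices (3): [3,5,9], [4,6,8], [6,7,8]

giving chain groups C_0 ≅ Z^10, C_1 ≅ Z^13, C_2 ≅ Z^3.

∂_1: C_1 → C_0 sends each edge [p,q] (with p < q) to q − p.
The resulting 10×13 matrix has rank 9, and its Smith normal form has invariant factors (1,1,1,1,1,1,1,1,1).

Boundary ∂_2: C_2 → C_1 maps a triangle to the signed sum of its edges. For instance
  ∂[6,7,8] = [7,8] − [6,8] + [6,7],
  ∂[3,5,9] = [5,9] − [3,9] + [3,5].
The resulting 13×3 matrix has rank 3, and its Smith normal form has invariant factors (1,1,1).

From H_k ≅ ker(∂_k) / im(∂_{k+1}) we obtain:

  H_0: rank C_0 − rank ∂_1 = 10 − 9 = 1, and the invariant factors of ∂_1 are all 1, so H_0 = Z.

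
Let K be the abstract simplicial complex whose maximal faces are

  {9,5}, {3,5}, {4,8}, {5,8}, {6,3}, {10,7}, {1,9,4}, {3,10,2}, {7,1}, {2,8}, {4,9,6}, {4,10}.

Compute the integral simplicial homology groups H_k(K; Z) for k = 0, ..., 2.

H_0 = Z,  H_1 = Z^5,  H_2 = 0.

K has 10 vertices, 17 edges, 3 triangles.
rank ∂_0 = 0, rank ∂_1 = 9 ⇒ b_0 = 10 − 0 − 9 = 1; all invariant factors of ∂_1 are 1 so no torsion. So H_0 = Z.
rank ∂_1 = 9, rank ∂_2 = 3 ⇒ b_1 = 17 − 9 − 3 = 5; all invariant factors of ∂_2 are 1 so no torsion. So H_1 = Z^5.
rank ∂_2 = 3, rank ∂_3 = 0 ⇒ b_2 = 3 − 3 − 0 = 0. So H_2 = 0.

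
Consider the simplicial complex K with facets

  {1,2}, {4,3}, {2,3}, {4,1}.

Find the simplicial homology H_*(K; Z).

Fix the vertex order 1 < 2 < 3 < 4 and write every simplex with vertices in increasing order. Then dim K = 1 and the simplices of K are:

  0-simplices (4): [1], [2], [3], [4]
  1-simplices (4): [1,2], [1,4], [2,3], [3,4]

Hence C_0 ≅ Z^4, C_1 ≅ Z^4.

∂_1: C_1 → C_0 maps an edge to its endpoints' difference, ∂[p,q] = q − p. For instance
  ∂[3,4] = [4] − [3].
The resulting 4×4 matrix has rank 3, and its Smith normal form has invariant factors (1,1,1).

Computing H_k = (kernel of ∂_k) / (image of ∂_{k+1}):

  H_0: rank C_0 − rank ∂_1 = 4 − 3 = 1, and the invariant factors of ∂_1 are all 1, so H_0 ≅ Z.
  H_1: rank ker ∂_1 − rank ∂_2 = (4 − 3) − 0 = 1, and there is no ∂_2, so H_1 ≅ Z.

H_0 = Z,  H_1 = Z.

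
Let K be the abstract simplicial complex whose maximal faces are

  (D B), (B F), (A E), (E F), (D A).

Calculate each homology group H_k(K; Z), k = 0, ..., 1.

H_0 = Z,  H_1 = Z.

Fix the vertex order A < B < D < E < F and write every simplex with vertices in increasing order. Then dim K = 1 and the simplices of K are:

  0-simplices (5): A, B, D, E, F
  1-simplices (5): AD, AE, BD, BF, EF

so the chain groups are C_0 ≅ Z^5, C_1 ≅ Z^5.

The boundary map ∂_1: C_1 → C_0 maps an edge to its endpoints' difference, ∂[p,q] = q − p. For instance
  ∂AD = D − A.
The resulting 5×5 matrix has rank 4, and its Smith normal form has invariant factors (1,1,1,1).

Reading off H_k = ker ∂_k / im ∂_{k+1}:

  H_0: rank C_0 − rank ∂_1 = 5 − 4 = 1, and the invariant factors of ∂_1 are all 1, so H_0 = Z.
  H_1: rank ker ∂_1 − rank ∂_2 = (5 − 4) − 0 = 1, and there is no ∂_2, so H_1 = Z.

(K is a triangulation of the circle S^1.)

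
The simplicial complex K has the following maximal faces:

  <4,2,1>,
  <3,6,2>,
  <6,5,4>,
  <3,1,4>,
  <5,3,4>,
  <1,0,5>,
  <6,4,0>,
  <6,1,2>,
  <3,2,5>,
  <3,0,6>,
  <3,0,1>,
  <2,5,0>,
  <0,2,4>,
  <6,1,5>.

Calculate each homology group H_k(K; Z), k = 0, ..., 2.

We work with the vertex ordering 0 < 1 < 2 < 3 < 4 < 5 < 6. The simplices of K, each written with vertices in increasing order, are:

  0-simplices (7): [0], [1], [2], [3], [4], [5], [6]
  1-simplices (21): [0,1], [0,2], [0,3], [0,4], [0,5], [0,6], [1,2], [1,3], [1,4], [1,5], [1,6], [2,3], [2,4], [2,5], [2,6], [3,4], [3,5], [3,6], [4,5], [4,6], [5,6]
  2-simplices (14): [0,1,3], [0,1,5], [0,2,4], [0,2,5], [0,3,6], [0,4,6], [1,2,4], [1,2,6], [1,3,4], [1,5,6], [2,3,5], [2,3,6], [3,4,5], [4,5,6]

Hence C_0 ≅ Z^7, C_1 ≅ Z^21, C_2 ≅ Z^14.

∂_1: C_1 → C_0 is given by ∂[p,q] = [q] − [p]. For instance
  ∂[0,2] = [2] − [0].
The 7×21 boundary matrix has rank 6 and Smith normal form diag(1,1,1,1,1,1).

The boundary map ∂_2: C_2 → C_1 acts by ∂[p,q,r] = [q,r] − [p,r] + [p,q]. For instance
  ∂[2,3,5] = [3,5] − [2,5] + [2,3],
  ∂[1,2,4] = [2,4] − [1,4] + [1,2].
The resulting 21×14 matrix has rank 13, and its Smith normal form has invariant factors (1,1,1,1,1,1,1,1,1,1,1,1,1).

Reading off H_k = ker ∂_k / im ∂_{k+1}:

  H_0: rank C_0 − rank ∂_1 = 7 − 6 = 1, and the invariant factors of ∂_1 are all 1, so H_0 ≅ Z.
  H_1: rank ker ∂_1 − rank ∂_2 = (21 − 6) − 13 = 2, and the invariant factors of ∂_2 are all 1, so H_1 ≅ Z^2.
  H_2: rank ker ∂_2 − rank ∂_3 = (14 − 13) − 0 = 1, and there is no ∂_3, so H_2 ≅ Z.

As a check, the Euler characteristic is 7 − 21 + 14 = 0, which agrees with 1 − 2 + 1 = 0.

H_0 ≅ Z,  H_1 ≅ Z^2,  H_2 ≅ Z.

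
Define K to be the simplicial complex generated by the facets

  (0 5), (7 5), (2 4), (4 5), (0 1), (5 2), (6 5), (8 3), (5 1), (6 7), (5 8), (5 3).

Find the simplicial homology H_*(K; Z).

H_0 ≅ Z,  H_1 ≅ Z^4.

We work with the vertex ordering 0 < 1 < 2 < 3 < 4 < 5 < 6 < 7 < 8. The simplices of K, each written with vertices in increasing order, are:

  0-simplices (9): [0], [1], [2], [3], [4], [5], [6], [7], [8]
  1-simplices (12): [0,1], [0,5], [1,5], [2,4], [2,5], [3,5], [3,8], [4,5], [5,6], [5,7], [5,8], [6,7]

so the chain groups are C_0 ≅ Z^9, C_1 ≅ Z^12.

The boundary map ∂_1: C_1 → C_0 maps an edge to its endpoints' difference, ∂[p,q] = q − p. For instance
  ∂[4,5] = [5] − [4].
This gives a 9×12 integer matrix of rank 8; reducing to Smith normal form yields diagonal entries (1,1,1,1,1,1,1,1).

Computing H_k = (kernel of ∂_k) / (image of ∂_{k+1}):

  H_0: rank C_0 − rank ∂_1 = 9 − 8 = 1, and the invariant factors of ∂_1 are all 1, so H_0 = Z.
  H_1: rank ker ∂_1 − rank ∂_2 = (12 − 8) − 0 = 4, and there is no ∂_2, so H_1 = Z^4.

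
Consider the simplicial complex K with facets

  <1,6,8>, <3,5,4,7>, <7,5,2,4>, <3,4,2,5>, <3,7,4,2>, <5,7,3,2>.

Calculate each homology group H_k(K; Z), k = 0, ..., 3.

Take the total order 1 < 2 < 3 < 4 < 5 < 6 < 7 < 8 on the vertex set. Then K (dimension 3) consists of the simplices:

  0-simplices (8): [1], [2], [3], [4], [5], [6], [7], [8]
  1-simplices (13): [1,6], [1,8], [2,3], [2,4], [2,5], [2,7], [3,4], [3,5], [3,7], [4,5], [4,7], [5,7], [6,8]
  2-simplices (11): [1,6,8], [2,3,4], [2,3,5], [2,3,7], [2,4,5], [2,4,7], [2,5,7], [3,4,5], [3,4,7], [3,5,7], [4,5,7]
  3-simplices (5): [2,3,4,5], [2,3,4,7], [2,3,5,7], [2,4,5,7], [3,4,5,7]

so the chain groups are C_0 ≅ Z^8, C_1 ≅ Z^13, C_2 ≅ Z^11, C_3 ≅ Z^5.

The boundary map ∂_1: C_1 → C_0 is given by ∂[p,q] = [q] − [p]. For instance
  ∂[3,7] = [7] − [3].
The 8×13 boundary matrix has rank 6 and Smith normal form diag(1,1,1,1,1,1).

The boundary map ∂_2: C_2 → C_1 acts by ∂[p,q,r] = [q,r] − [p,r] + [p,q]. For instance
  ∂[4,5,7] = [5,7] − [4,7] + [4,5],
  ∂[2,4,7] = [4,7] − [2,7] + [2,4].
As a 13×11 matrix over Z this has rank 7, with invariant factors (1,1,1,1,1,1,1).

The boundary map ∂_3: C_3 → C_2 sends each 3-simplex σ to the alternating sum Σ_i (−1)^i (σ with its i-th vertex removed). For instance
  ∂[2,3,4,5] = [3,4,5] − [2,4,5] + [2,3,5] − [2,3,4],
  ∂[2,3,5,7] = [3,5,7] − [2,5,7] + [2,3,7] − [2,3,5].
The 11×5 boundary matrix has rank 4 and Smith normal form diag(1,1,1,1).

Reading off H_k = ker ∂_k / im ∂_{k+1}:

  H_0: rank C_0 − rank ∂_1 = 8 − 6 = 2, and the invariant factors of ∂_1 are all 1, so H_0 ≅ Z^2.
  H_1: rank ker ∂_1 − rank ∂_2 = (13 − 6) − 7 = 0, and the invariant factors of ∂_2 are all 1, so H_1 ≅ 0.
  H_2: rank ker ∂_2 − rank ∂_3 = (11 − 7) − 4 = 0, and the invariant factors of ∂_3 are all 1, so H_2 ≅ 0.
  H_3: rank ker ∂_3 − rank ∂_4 = (5 − 4) − 0 = 1, and there is no ∂_4, so H_3 ≅ Z.

H_0 = Z^2,  H_1 = 0,  H_2 = 0,  H_3 = Z.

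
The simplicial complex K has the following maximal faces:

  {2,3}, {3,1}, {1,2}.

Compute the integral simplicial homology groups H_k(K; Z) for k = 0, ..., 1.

H_0 ≅ Z,  H_1 ≅ Z.

Fix the vertex order 1 < 2 < 3 and write every simplex with vertices in increasing order. Then dim K = 1 and the simplices of K are:

  0-simplices (3): [1], [2], [3]
  1-simplices (3): [1,2], [1,3], [2,3]

Hence C_0 ≅ Z^3, C_1 ≅ Z^3.

The boundary map ∂_1: C_1 → C_0 sends each edge [p,q] (with p < q) to q − p.
As a 3×3 matrix over Z this has rank 2, with invariant factors (1,1).

Reading off H_k = ker ∂_k / im ∂_{k+1}:

  H_0: rank C_0 − rank ∂_1 = 3 − 2 = 1, and the invariant factors of ∂_1 are all 1, so H_0 = Z.
  H_1: rank ker ∂_1 − rank ∂_2 = (3 − 2) − 0 = 1, and there is no ∂_2, so H_1 = Z.

(K is a triangulation of the circle S^1.)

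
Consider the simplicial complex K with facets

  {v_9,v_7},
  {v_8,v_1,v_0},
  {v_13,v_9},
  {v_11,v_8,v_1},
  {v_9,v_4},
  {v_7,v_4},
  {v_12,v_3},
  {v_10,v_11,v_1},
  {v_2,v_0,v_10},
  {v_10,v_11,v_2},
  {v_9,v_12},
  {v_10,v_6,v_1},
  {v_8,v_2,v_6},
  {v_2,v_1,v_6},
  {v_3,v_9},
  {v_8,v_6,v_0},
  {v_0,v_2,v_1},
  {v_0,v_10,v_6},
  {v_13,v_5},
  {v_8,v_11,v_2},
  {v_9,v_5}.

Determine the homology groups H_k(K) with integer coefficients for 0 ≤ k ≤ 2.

H_0 = Z^2,  H_1 = Z^3 × Z/2,  H_2 = 0.

K has 14 vertices, 27 edges, 12 triangles.
rank ∂_0 = 0, rank ∂_1 = 12 ⇒ b_0 = 14 − 0 − 12 = 2; all invariant factors of ∂_1 are 1 so no torsion. So H_0 ≅ Z^2.
rank ∂_1 = 12, rank ∂_2 = 12 ⇒ b_1 = 27 − 12 − 12 = 3; ∂_2 has invariant factor(s) [2] giving torsion. So H_1 ≅ Z^3 × Z/2.
rank ∂_2 = 12, rank ∂_3 = 0 ⇒ b_2 = 12 − 12 − 0 = 0. So H_2 ≅ 0.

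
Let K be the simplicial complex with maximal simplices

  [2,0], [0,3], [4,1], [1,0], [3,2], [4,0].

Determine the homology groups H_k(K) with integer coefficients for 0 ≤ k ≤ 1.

H_0 ≅ Z,  H_1 ≅ Z^2.

Take the total order 0 < 1 < 2 < 3 < 4 on the vertex set. Then K (dimension 1) consists of the simplices:

  0-simplices (5): [0], [1], [2], [3], [4]
  1-simplices (6): [0,1], [0,2], [0,3], [0,4], [1,4], [2,3]

so the chain groups are C_0 ≅ Z^5, C_1 ≅ Z^6.

Boundary ∂_1: C_1 → C_0 is given by ∂[p,q] = [q] − [p]. For instance
  ∂[0,1] = [1] − [0].
As a 5×6 matrix over Z this has rank 4, with invariant factors (1,1,1,1).

Reading off H_k = ker ∂_k / im ∂_{k+1}:

  H_0: rank C_0 − rank ∂_1 = 5 − 4 = 1, and the invariant factors of ∂_1 are all 1, so H_0 = Z.
  H_1: rank ker ∂_1 − rank ∂_2 = (6 − 4) − 0 = 2, and there is no ∂_2, so H_1 = Z^2.

As a check, the Euler characteristic is 5 − 6 = -1, which agrees with 1 − 2 = -1.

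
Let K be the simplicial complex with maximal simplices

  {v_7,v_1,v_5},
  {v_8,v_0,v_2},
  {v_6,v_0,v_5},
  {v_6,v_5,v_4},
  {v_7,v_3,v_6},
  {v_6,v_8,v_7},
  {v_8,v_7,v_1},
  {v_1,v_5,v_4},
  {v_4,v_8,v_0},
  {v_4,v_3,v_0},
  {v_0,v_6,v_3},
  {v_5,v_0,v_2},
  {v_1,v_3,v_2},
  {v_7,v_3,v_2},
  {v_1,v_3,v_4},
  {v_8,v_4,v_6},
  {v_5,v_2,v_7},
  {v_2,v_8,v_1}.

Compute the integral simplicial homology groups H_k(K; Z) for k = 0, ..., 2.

H_0 ≅ Z,  H_1 ≅ Z ⊕ Z/2,  H_2 = 0.

Fix the vertex order v_0 < v_1 < v_2 < v_3 < v_4 < v_5 < v_6 < v_7 < v_8 and write every simplex with vertices in increasing order. Then dim K = 2 and the simplices of K are:

  0-simplices (9): [v_0], [v_1], [v_2], [v_3], [v_4], [v_5], [v_6], [v_7], [v_8]
  1-simplices (27): (27 of them)
  2-simplices (18): (18 of them)

so the chain groups are C_0 ≅ Z^9, C_1 ≅ Z^27, C_2 ≅ Z^18.

Boundary ∂_1: C_1 → C_0 maps an edge to its endpoints' difference, ∂[p,q] = q − p. For instance
  ∂[v_4,v_8] = [v_8] − [v_4].
As a 9×27 matrix over Z this has rank 8, with invariant factors (1,1,1,1,1,1,1,1).

The boundary map ∂_2: C_2 → C_1 sends each 2-simplex [p,q,r] to [q,r] − [p,r] + [p,q]. For instance
  ∂[v_4,v_5,v_6] = [v_5,v_6] − [v_4,v_6] + [v_4,v_5],
  ∂[v_2,v_3,v_7] = [v_3,v_7] − [v_2,v_7] + [v_2,v_3].
This gives a 27×18 integer matrix of rank 18; reducing to Smith normal form yields diagonal entries (1,1,1,1,1,1,1,1,1,1,1,1,1,1,1,1,1,2).

Computing H_k = (kernel of ∂_k) / (image of ∂_{k+1}):

  H_0: rank C_0 − rank ∂_1 = 9 − 8 = 1, and the invariant factors of ∂_1 are all 1, so H_0 = Z.
  H_1: rank ker ∂_1 − rank ∂_2 = (27 − 8) − 18 = 1, and ∂_2 has invariant factor 2 > 1, so H_1 = Z ⊕ Z/2.
  H_2: rank ker ∂_2 − rank ∂_3 = (18 − 18) − 0 = 0, and there is no ∂_3, so H_2 = 0.

As a check, the Euler characteristic is 9 − 27 + 18 = 0, which agrees with 1 − 1 + 0 = 0.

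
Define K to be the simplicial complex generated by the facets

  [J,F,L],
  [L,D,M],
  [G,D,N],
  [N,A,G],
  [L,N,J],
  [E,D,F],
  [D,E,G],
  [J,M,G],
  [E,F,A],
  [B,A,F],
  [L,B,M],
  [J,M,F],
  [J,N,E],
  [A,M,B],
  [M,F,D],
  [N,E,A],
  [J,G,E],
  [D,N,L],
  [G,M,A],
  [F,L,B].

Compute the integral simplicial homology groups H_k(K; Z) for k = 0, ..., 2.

H_0 = Z,  H_1 = Z ⊕ Z/2,  H_2 = 0.

Take the total order A < B < D < E < F < G < J < L < M < N on the vertex set. Then K (dimension 2) consists of the simplices:

  0-simplices (10): A, B, D, E, F, G, J, L, M, N
  1-simplices (30): AB, AE, AF, AG, AM, AN, BF, BL, BM, DE, DF, DG, DL, DM, DN, EF, EG, EJ, EN, FJ, FL, FM, GJ, GM, GN, JL, JM, JN, LM, LN
  2-simplices (20): ABF, ABM, AEF, AEN, AGM, AGN, BFL, BLM, DEF, DEG, DFM, DGN, DLM, DLN, EGJ, EJN, FJL, FJM, GJM, JLN

giving chain groups C_0 ≅ Z^10, C_1 ≅ Z^30, C_2 ≅ Z^20.

∂_1: C_1 → C_0 sends each edge [p,q] (with p < q) to q − p. For instance
  ∂DN = N − D.
This gives a 10×30 integer matrix of rank 9; reducing to Smith normal form yields diagonal entries (1,1,1,1,1,1,1,1,1).

∂_2: C_2 → C_1 maps a triangle to the signed sum of its edges. For instance
  ∂EGJ = GJ − EJ + EG,
  ∂AEN = EN − AN + AE.
This gives a 30×20 integer matrix of rank 20; reducing to Smith normal form yields diagonal entries (1,1,1,1,1,1,1,1,1,1,1,1,1,1,1,1,1,1,1,2).

Reading off H_k = ker ∂_k / im ∂_{k+1}:

  H_0: rank C_0 − rank ∂_1 = 10 − 9 = 1, and the invariant factors of ∂_1 are all 1, so H_0 = Z.
  H_1: rank ker ∂_1 − rank ∂_2 = (30 − 9) − 20 = 1, and ∂_2 has invariant factor 2 > 1, so H_1 = Z ⊕ Z/2.
  H_2: rank ker ∂_2 − rank ∂_3 = (20 − 20) − 0 = 0, and there is no ∂_3, so H_2 = 0.

As a check, the Euler characteristic is 10 − 30 + 20 = 0, which agrees with 1 − 1 + 0 = 0.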